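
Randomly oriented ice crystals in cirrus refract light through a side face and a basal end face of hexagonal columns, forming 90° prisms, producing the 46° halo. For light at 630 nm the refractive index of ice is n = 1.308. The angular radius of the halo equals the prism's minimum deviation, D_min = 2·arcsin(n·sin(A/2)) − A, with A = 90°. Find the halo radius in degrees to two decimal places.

n·sin(A/2) = 1.308 × sin 45° = 1.308 × 0.7071 = 0.9249.
D_min = 2·arcsin(0.9249) − 90° = 2 × 67.653° − 90° = 45.305°.

45.31°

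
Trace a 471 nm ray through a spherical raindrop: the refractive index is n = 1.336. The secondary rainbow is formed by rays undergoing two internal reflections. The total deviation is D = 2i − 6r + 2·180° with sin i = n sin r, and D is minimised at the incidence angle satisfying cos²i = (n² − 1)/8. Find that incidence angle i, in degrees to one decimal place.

71.7°

cos²i = (1.336² − 1)/8 = (1.78490 − 1)/8 = 0.09811.
cos i = 0.31323, so i = 71.746°.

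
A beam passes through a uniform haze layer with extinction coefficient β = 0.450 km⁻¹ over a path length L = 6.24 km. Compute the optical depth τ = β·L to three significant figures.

2.81

τ = β·L = 0.450 × 6.24 = 2.8080.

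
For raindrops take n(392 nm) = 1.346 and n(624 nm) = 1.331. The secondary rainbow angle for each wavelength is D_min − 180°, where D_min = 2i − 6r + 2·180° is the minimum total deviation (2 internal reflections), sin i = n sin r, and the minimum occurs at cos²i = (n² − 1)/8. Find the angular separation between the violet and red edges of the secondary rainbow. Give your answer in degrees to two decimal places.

At 392 nm (n = 1.346): cos²i = 0.10146 → i = 71.426°, r = 44.768°, D_min = 234.241°, rainbow angle = 54.241°.
At 624 nm (n = 1.331): cos²i = 0.09645 → i = 71.907°, r = 45.575°, D_min = 230.365°, rainbow angle = 50.365°.
Angular width = |54.241° − 50.365°| = 3.876°.

3.88°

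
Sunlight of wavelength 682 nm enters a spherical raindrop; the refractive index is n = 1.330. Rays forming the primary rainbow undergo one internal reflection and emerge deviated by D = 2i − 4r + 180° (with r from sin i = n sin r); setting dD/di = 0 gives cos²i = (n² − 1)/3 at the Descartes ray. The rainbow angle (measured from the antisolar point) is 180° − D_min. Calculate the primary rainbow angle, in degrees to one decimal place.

cos²i = (1.76890 − 1)/3 = 0.25630; i = arccos(0.50626) = 59.585°.
sin r = sin 59.585°/1.330 = 0.64841; r = 40.422°.
D_min = 2·59.585° − 4·40.422° + 180° = 137.484°.
Rainbow angle = 180° − D_min = 42.516°.

42.5°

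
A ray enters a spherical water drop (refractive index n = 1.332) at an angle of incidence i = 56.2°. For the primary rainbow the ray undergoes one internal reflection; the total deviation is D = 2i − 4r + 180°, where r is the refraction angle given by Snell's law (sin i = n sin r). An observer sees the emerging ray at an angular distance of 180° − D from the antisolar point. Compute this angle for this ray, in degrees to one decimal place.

42.0°

sin r = sin 56.2° / 1.332 = 0.8310/1.332 = 0.6239; r = 38.60°.
D = 2·56.2° − 4·38.60° + 180° = 112.40° − 154.39° + 180° = 138.01°.
Angle from antisolar point = 180° − D = 41.99°.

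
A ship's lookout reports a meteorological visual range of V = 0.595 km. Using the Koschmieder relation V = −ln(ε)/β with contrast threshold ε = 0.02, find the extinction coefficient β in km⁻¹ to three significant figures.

β = −ln(0.02) / V = 3.912 / 0.595 = 6.5748 km⁻¹.

6.57 km⁻¹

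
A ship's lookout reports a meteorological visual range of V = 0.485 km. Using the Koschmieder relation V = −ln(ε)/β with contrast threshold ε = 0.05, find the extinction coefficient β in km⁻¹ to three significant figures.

β = −ln(0.05) / V = 2.996 / 0.485 = 6.1768 km⁻¹.

6.18 km⁻¹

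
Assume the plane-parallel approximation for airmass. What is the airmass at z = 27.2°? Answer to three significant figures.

X = sec z = 1/cos 27.2° = 1/0.8894 = 1.1243.

1.12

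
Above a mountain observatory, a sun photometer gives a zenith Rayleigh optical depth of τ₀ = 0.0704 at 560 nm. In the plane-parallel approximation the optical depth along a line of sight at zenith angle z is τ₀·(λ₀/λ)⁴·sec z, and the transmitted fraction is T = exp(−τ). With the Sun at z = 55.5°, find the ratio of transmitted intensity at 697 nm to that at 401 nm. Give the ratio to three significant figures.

1.52

Airmass: sec 55.5° = 1.7655.
τ(697 nm) = 0.0704 × (560/697)⁴ × 1.7655 = 0.0704 × 0.4167 × 1.7655 = 0.0518.
τ(401 nm) = 0.0704 × (560/401)⁴ × 1.7655 = 0.0704 × 3.8034 × 1.7655 = 0.4727.
T(697)/T(401) = exp(τ_B − τ_A) = exp(0.4209) = 1.5234.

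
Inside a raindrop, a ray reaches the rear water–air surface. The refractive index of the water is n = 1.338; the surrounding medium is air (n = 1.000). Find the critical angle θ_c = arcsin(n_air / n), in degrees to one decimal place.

48.4°

sin θ_c = n_air / n = 1.000 / 1.338 = 0.7474.
θ_c = arcsin(0.7474) = 48.36°.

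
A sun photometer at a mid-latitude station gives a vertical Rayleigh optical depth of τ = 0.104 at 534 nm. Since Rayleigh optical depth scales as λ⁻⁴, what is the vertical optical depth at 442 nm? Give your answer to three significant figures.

0.222

τ(442 nm) = τ(534 nm) × (534/442)⁴ = 0.104 × (1.2081)⁴ = 0.104 × 2.1305 = 0.2216.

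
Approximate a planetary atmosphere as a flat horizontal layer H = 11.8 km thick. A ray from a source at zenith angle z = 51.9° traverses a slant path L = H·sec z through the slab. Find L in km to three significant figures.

19.1 km

sec z = 1/cos 51.9° = 1.6207.
L = 11.8 × 1.6207 = 19.124 km.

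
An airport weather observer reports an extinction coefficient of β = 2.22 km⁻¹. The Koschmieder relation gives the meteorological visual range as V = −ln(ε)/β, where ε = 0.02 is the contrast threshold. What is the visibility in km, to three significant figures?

V = −ln(0.02) / 2.22 = 3.912 / 2.22 = 1.7622 km.

1.76 km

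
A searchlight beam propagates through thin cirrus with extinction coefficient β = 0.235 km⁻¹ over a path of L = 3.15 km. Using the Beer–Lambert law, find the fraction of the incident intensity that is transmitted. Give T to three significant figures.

τ = β·L = 0.235 × 3.15 = 0.7402.
T = exp(−0.7402) = 0.4770.

0.477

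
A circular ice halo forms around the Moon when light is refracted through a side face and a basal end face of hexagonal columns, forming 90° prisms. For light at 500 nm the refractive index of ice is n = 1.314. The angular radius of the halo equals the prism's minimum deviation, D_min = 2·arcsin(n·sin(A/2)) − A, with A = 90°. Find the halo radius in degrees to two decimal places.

46.60°

n·sin(A/2) = 1.314 × sin 45° = 1.314 × 0.7071 = 0.9291.
D_min = 2·arcsin(0.9291) − 90° = 2 × 68.301° − 90° = 46.602°.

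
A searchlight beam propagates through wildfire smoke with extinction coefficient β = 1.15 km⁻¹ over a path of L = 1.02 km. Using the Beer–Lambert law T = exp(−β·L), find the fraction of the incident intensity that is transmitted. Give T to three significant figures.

τ = β·L = 1.15 × 1.02 = 1.1730.
T = exp(−1.1730) = 0.3094.

0.309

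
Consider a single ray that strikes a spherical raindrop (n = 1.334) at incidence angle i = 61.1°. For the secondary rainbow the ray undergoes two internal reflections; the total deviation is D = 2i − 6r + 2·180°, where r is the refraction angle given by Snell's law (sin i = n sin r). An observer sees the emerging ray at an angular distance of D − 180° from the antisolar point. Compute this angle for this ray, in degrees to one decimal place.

sin r = sin 61.1° / 1.334 = 0.8755/1.334 = 0.6563; r = 41.02°.
D = 2·61.1° − 6·41.02° + 2·180° = 122.20° − 246.10° + 360° = 236.10°.
Angle from antisolar point = D − 180° = 56.10°.

56.1°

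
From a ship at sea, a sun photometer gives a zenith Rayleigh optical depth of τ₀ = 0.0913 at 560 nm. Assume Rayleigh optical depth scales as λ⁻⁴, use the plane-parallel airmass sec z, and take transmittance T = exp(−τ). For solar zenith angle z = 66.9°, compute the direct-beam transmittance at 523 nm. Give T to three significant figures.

sec 66.9° = 2.5488.
τ = 0.0913 × (560/523)⁴ × 2.5488 = 0.0913 × 1.3145 × 2.5488 = 0.3059.
T = exp(−0.3059) = 0.7365.

0.736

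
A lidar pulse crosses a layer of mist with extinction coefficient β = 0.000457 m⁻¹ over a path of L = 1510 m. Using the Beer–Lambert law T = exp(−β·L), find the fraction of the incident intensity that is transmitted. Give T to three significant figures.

τ = β·L = 0.000457 × 1510 = 0.6901.
T = exp(−0.6901) = 0.5015.

0.502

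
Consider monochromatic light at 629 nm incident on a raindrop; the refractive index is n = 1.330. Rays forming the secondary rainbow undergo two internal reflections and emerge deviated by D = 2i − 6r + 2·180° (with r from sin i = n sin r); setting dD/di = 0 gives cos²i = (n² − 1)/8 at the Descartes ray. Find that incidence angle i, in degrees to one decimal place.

71.9°

cos²i = (1.330² − 1)/8 = (1.76890 − 1)/8 = 0.09611.
cos i = 0.31002, so i = 71.940°.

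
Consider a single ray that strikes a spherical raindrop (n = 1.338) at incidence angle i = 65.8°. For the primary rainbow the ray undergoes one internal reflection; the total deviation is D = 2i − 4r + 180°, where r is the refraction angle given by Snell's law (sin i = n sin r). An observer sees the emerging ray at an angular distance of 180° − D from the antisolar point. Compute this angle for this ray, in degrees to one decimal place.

sin r = sin 65.8° / 1.338 = 0.9121/1.338 = 0.6817; r = 42.98°.
D = 2·65.8° − 4·42.98° + 180° = 131.60° − 171.91° + 180° = 139.69°.
Angle from antisolar point = 180° − D = 40.31°.

40.3°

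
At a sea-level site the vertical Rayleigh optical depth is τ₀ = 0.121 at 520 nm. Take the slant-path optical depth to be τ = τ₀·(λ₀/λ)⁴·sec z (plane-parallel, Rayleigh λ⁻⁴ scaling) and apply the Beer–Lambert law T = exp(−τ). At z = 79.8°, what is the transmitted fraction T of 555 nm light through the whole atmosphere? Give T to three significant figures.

sec 79.8° = 5.6470.
τ = 0.121 × (520/555)⁴ × 5.6470 = 0.121 × 0.7706 × 5.6470 = 0.5266.
T = exp(−0.5266) = 0.5906.

0.591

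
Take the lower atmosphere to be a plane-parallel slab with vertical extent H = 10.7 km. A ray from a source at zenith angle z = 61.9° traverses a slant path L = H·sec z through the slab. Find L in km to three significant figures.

22.7 km

sec z = 1/cos 61.9° = 2.1231.
L = 10.7 × 2.1231 = 22.717 km.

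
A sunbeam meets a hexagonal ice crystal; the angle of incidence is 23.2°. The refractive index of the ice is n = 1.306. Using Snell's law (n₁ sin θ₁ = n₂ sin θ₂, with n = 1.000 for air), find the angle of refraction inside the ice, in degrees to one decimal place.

Snell: sin θ_r = sin θ_i / n = sin 23.2° / 1.306 = 0.3939 / 1.306 = 0.3016.
θ_r = arcsin(0.3016) = 17.56°.

17.6°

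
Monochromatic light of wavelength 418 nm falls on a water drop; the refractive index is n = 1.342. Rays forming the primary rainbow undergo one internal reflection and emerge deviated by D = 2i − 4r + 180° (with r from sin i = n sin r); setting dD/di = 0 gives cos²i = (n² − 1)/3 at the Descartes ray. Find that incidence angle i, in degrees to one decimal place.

cos²i = (1.342² − 1)/3 = (1.80096 − 1)/3 = 0.26699.
cos i = 0.51671, so i = 58.888°.

58.9°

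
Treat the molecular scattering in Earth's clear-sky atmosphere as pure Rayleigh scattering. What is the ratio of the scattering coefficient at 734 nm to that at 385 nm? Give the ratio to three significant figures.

0.0757

Rayleigh scattering ∝ λ⁻⁴, so the ratio of coefficients is the inverse fourth power of the wavelength ratio.
σ(734)/σ(385) = (385/734)⁴ = (0.5245)⁴ = 0.07569.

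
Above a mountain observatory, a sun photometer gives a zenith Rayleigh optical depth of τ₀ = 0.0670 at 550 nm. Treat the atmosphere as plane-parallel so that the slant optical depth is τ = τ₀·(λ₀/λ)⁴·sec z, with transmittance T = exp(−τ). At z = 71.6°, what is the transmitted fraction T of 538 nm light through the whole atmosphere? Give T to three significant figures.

0.793

sec 71.6° = 3.1681.
τ = 0.0670 × (550/538)⁴ × 3.1681 = 0.0670 × 1.0922 × 3.1681 = 0.2318.
T = exp(−0.2318) = 0.7931.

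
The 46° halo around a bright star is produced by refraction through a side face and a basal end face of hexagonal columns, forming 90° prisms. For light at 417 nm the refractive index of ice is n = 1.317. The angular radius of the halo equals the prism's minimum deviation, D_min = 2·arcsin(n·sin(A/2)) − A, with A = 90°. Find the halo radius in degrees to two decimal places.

n·sin(A/2) = 1.317 × sin 45° = 1.317 × 0.7071 = 0.9313.
D_min = 2·arcsin(0.9313) − 90° = 2 × 68.632° − 90° = 47.264°.

47.26°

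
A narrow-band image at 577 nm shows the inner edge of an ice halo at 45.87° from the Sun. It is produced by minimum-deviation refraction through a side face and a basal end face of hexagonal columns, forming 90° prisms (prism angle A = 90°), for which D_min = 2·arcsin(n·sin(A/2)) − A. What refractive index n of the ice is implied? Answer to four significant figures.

Rearranging: n = sin((D_min + A)/2) / sin(A/2).
(D_min + A)/2 = (45.87° + 90°)/2 = 67.935°.
n = sin 67.935° / sin 45° = 0.9268 / 0.7071 = 1.3106.

1.311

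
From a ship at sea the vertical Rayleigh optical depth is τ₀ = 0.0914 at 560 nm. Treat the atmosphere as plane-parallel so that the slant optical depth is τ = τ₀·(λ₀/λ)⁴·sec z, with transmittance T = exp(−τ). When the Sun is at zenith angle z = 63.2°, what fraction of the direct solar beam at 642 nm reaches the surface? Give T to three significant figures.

0.889

sec 63.2° = 2.2179.
τ = 0.0914 × (560/642)⁴ × 2.2179 = 0.0914 × 0.5789 × 2.2179 = 0.1174.
T = exp(−0.1174) = 0.8893.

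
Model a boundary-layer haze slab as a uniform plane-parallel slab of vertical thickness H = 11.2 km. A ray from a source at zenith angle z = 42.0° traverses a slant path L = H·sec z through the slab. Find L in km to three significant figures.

15.1 km

sec z = 1/cos 42.0° = 1.3456.
L = 11.2 × 1.3456 = 15.071 km.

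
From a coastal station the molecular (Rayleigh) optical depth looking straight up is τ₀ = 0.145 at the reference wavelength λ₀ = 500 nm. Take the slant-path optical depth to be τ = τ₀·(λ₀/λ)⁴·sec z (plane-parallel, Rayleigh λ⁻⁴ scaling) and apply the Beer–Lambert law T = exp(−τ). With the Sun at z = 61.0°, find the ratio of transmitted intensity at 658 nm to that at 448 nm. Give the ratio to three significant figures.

1.44

Airmass: sec 61.0° = 2.0627.
τ(658 nm) = 0.145 × (500/658)⁴ × 2.0627 = 0.145 × 0.3334 × 2.0627 = 0.0997.
τ(448 nm) = 0.145 × (500/448)⁴ × 2.0627 = 0.145 × 1.5516 × 2.0627 = 0.4640.
T(658)/T(448) = exp(τ_B − τ_A) = exp(0.3643) = 1.4396.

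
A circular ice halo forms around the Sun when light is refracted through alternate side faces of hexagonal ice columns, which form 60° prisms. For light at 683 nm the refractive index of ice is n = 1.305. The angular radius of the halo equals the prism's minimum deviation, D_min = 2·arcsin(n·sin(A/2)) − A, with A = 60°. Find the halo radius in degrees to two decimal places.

n·sin(A/2) = 1.305 × sin 30° = 1.305 × 0.5000 = 0.6525.
D_min = 2·arcsin(0.6525) − 60° = 2 × 40.730° − 60° = 21.461°.

21.46°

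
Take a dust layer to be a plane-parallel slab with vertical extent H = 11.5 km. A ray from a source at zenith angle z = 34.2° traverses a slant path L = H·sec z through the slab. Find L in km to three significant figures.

sec z = 1/cos 34.2° = 1.2091.
L = 11.5 × 1.2091 = 13.904 km.

13.9 km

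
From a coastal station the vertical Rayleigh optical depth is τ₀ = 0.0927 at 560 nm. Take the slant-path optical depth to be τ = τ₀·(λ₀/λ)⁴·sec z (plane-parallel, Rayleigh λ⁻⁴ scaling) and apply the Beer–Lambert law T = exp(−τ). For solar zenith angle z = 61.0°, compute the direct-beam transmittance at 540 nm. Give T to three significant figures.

sec 61.0° = 2.0627.
τ = 0.0927 × (560/540)⁴ × 2.0627 = 0.0927 × 1.1566 × 2.0627 = 0.2211.
T = exp(−0.2211) = 0.8016.

0.802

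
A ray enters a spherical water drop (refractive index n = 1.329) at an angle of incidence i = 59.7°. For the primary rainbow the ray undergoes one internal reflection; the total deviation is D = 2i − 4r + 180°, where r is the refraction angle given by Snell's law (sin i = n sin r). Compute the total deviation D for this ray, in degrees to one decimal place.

137.3°

sin r = sin 59.7° / 1.329 = 0.8634/1.329 = 0.6497; r = 40.52°.
D = 2·59.7° − 4·40.52° + 180° = 119.40° − 162.06° + 180° = 137.34°.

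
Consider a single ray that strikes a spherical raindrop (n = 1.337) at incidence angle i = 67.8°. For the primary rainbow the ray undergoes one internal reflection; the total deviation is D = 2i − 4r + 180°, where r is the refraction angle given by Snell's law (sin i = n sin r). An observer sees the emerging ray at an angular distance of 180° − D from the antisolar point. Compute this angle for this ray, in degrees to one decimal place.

39.7°

sin r = sin 67.8° / 1.337 = 0.9259/1.337 = 0.6925; r = 43.83°.
D = 2·67.8° − 4·43.83° + 180° = 135.60° − 175.31° + 180° = 140.29°.
Angle from antisolar point = 180° − D = 39.71°.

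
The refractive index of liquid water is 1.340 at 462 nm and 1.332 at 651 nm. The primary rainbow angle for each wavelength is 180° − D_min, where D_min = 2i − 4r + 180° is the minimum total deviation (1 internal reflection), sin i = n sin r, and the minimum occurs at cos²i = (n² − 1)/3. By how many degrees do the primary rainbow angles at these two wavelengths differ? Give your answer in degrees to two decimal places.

1.15°

At 462 nm (n = 1.340): cos²i = 0.26520 → i = 59.004°, r = 39.770°, D_min = 138.929°, rainbow angle = 41.071°.
At 651 nm (n = 1.332): cos²i = 0.25807 → i = 59.469°, r = 40.290°, D_min = 137.776°, rainbow angle = 42.224°.
Angular width = |41.071° − 42.224°| = 1.153°.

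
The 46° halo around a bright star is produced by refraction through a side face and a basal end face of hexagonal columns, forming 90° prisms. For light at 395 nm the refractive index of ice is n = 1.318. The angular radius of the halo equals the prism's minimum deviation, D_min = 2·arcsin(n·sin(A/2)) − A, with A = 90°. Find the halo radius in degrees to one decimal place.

47.5°

n·sin(A/2) = 1.318 × sin 45° = 1.318 × 0.7071 = 0.9320.
D_min = 2·arcsin(0.9320) − 90° = 2 × 68.743° − 90° = 47.487°.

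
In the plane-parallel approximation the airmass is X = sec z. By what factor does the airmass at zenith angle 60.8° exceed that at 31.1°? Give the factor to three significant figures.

1.76

X(60.8°)/X(31.1°) = sec 60.8° / sec 31.1° = cos 31.1° / cos 60.8° = 0.8563/0.4879 = 1.7552.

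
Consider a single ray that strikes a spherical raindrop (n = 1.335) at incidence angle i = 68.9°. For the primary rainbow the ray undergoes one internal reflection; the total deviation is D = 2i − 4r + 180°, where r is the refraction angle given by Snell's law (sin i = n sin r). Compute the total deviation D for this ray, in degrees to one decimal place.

sin r = sin 68.9° / 1.335 = 0.9330/1.335 = 0.6988; r = 44.33°.
D = 2·68.9° − 4·44.33° + 180° = 137.80° − 177.34° + 180° = 140.46°.

140.5°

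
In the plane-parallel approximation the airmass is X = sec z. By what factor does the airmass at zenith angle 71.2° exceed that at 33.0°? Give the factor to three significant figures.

X(71.2°)/X(33.0°) = sec 71.2° / sec 33.0° = cos 33.0° / cos 71.2° = 0.8387/0.3223 = 2.6024.

2.60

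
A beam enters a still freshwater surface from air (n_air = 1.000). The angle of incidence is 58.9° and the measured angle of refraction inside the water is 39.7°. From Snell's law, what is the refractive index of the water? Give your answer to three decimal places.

n = sin θ_i / sin θ_r = sin 58.9° / sin 39.7° = 0.8563 / 0.6388 = 1.3405.

1.340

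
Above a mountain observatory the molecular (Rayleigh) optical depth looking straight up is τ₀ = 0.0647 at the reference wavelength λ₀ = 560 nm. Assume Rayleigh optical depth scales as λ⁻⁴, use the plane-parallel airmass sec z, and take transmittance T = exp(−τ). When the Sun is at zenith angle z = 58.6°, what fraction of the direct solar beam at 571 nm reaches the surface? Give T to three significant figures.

0.891

sec 58.6° = 1.9194.
τ = 0.0647 × (560/571)⁴ × 1.9194 = 0.0647 × 0.9251 × 1.9194 = 0.1149.
T = exp(−0.1149) = 0.8915.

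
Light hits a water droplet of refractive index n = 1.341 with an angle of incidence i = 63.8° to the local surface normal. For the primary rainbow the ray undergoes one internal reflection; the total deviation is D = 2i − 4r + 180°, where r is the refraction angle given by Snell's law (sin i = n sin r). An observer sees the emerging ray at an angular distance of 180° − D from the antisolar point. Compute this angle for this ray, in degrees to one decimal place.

40.4°

sin r = sin 63.8° / 1.341 = 0.8973/1.341 = 0.6691; r = 42.00°.
D = 2·63.8° − 4·42.00° + 180° = 127.60° − 167.99° + 180° = 139.61°.
Angle from antisolar point = 180° − D = 40.39°.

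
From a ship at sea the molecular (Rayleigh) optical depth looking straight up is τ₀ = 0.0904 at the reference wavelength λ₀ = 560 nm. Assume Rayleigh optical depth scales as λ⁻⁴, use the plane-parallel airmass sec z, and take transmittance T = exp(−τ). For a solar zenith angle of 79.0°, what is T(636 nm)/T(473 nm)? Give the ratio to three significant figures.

Airmass: sec 79.0° = 5.2408.
τ(636 nm) = 0.0904 × (560/636)⁴ × 5.2408 = 0.0904 × 0.6011 × 5.2408 = 0.2848.
τ(473 nm) = 0.0904 × (560/473)⁴ × 5.2408 = 0.0904 × 1.9648 × 5.2408 = 0.9308.
T(636)/T(473) = exp(τ_B − τ_A) = exp(0.6461) = 1.9080.

1.91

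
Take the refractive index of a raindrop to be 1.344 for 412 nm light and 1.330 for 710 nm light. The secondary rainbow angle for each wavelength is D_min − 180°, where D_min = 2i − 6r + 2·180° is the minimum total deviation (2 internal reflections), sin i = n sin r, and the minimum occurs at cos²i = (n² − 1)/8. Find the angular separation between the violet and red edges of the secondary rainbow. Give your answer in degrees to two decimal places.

3.63°

At 412 nm (n = 1.344): cos²i = 0.10079 → i = 71.490°, r = 44.874°, D_min = 233.733°, rainbow angle = 53.733°.
At 710 nm (n = 1.330): cos²i = 0.09611 → i = 71.940°, r = 45.630°, D_min = 230.101°, rainbow angle = 50.101°.
Angular width = |53.733° − 50.101°| = 3.632°.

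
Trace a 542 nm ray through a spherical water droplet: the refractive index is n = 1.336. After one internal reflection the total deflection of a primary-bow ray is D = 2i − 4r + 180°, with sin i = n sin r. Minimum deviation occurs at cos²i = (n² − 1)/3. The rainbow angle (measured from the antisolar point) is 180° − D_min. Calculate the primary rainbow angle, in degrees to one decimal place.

41.6°

cos²i = (1.78490 − 1)/3 = 0.26163; i = arccos(0.51150) = 59.236°.
sin r = sin 59.236°/1.336 = 0.64318; r = 40.029°.
D_min = 2·59.236° − 4·40.029° + 180° = 138.356°.
Rainbow angle = 180° − D_min = 41.644°.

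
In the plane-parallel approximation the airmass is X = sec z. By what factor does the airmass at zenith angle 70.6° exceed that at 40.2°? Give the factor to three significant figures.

2.30

X(70.6°)/X(40.2°) = sec 70.6° / sec 40.2° = cos 40.2° / cos 70.6° = 0.7638/0.3322 = 2.2995.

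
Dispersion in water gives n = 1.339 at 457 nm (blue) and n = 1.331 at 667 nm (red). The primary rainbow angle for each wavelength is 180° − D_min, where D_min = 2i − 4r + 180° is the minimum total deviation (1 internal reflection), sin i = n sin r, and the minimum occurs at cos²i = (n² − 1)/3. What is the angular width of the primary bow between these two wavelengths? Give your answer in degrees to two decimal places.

At 457 nm (n = 1.339): cos²i = 0.26431 → i = 59.062°, r = 39.834°, D_min = 138.786°, rainbow angle = 41.214°.
At 667 nm (n = 1.331): cos²i = 0.25719 → i = 59.527°, r = 40.356°, D_min = 137.630°, rainbow angle = 42.370°.
Angular width = |41.214° − 42.370°| = 1.156°.

1.16°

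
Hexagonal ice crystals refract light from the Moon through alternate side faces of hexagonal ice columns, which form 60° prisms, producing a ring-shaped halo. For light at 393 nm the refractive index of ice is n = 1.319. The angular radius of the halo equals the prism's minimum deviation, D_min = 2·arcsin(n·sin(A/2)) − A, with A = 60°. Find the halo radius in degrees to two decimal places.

n·sin(A/2) = 1.319 × sin 30° = 1.319 × 0.5000 = 0.6595.
D_min = 2·arcsin(0.6595) − 60° = 2 × 41.262° − 60° = 22.524°.

22.52°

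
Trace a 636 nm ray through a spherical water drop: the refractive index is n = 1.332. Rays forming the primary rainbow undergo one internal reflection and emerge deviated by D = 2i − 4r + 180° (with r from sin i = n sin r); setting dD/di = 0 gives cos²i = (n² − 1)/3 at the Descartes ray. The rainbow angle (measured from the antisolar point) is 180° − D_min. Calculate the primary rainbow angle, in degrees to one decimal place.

cos²i = (1.77422 − 1)/3 = 0.25807; i = arccos(0.50801) = 59.469°.
sin r = sin 59.469°/1.332 = 0.64666; r = 40.290°.
D_min = 2·59.469° − 4·40.290° + 180° = 137.776°.
Rainbow angle = 180° − D_min = 42.224°.

42.2°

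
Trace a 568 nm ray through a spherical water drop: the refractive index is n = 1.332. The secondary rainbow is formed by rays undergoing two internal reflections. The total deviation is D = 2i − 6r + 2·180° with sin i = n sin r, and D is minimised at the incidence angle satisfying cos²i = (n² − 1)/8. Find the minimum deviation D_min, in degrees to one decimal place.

230.6°

cos²i = (1.77422 − 1)/8 = 0.09678; i = arccos(0.31109) = 71.875°.
sin r = sin 71.875°/1.332 = 0.71350; r = 45.520°.
D_min = 2·71.875° − 6·45.520° + 360° = 230.628°.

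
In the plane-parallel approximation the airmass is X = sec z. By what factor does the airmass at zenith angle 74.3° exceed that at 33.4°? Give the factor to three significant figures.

3.09

X(74.3°)/X(33.4°) = sec 74.3° / sec 33.4° = cos 33.4° / cos 74.3° = 0.8348/0.2706 = 3.0852.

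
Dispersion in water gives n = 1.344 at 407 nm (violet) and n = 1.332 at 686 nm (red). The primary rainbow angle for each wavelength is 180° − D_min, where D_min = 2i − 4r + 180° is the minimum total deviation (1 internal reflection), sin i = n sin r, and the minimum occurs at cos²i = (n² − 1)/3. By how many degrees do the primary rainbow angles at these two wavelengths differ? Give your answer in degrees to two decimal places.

At 407 nm (n = 1.344): cos²i = 0.26878 → i = 58.772°, r = 39.512°, D_min = 139.495°, rainbow angle = 40.505°.
At 686 nm (n = 1.332): cos²i = 0.25807 → i = 59.469°, r = 40.290°, D_min = 137.776°, rainbow angle = 42.224°.
Angular width = |40.505° − 42.224°| = 1.719°.

1.72°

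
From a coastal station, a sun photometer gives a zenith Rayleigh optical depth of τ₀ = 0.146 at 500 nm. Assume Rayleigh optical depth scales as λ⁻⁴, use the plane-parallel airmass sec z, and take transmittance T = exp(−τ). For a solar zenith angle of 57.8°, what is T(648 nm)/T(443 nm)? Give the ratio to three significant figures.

Airmass: sec 57.8° = 1.8766.
τ(648 nm) = 0.146 × (500/648)⁴ × 1.8766 = 0.146 × 0.3545 × 1.8766 = 0.0971.
τ(443 nm) = 0.146 × (500/443)⁴ × 1.8766 = 0.146 × 1.6228 × 1.8766 = 0.4446.
T(648)/T(443) = exp(τ_B − τ_A) = exp(0.3475) = 1.4155.

1.42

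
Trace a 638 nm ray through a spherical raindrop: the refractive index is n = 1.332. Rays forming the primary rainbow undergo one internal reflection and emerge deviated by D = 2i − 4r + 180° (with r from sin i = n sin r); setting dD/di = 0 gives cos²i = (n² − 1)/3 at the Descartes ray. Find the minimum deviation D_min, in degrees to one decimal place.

cos²i = (1.77422 − 1)/3 = 0.25807; i = arccos(0.50801) = 59.469°.
sin r = sin 59.469°/1.332 = 0.64666; r = 40.290°.
D_min = 2·59.469° − 4·40.290° + 180° = 137.776°.

137.8°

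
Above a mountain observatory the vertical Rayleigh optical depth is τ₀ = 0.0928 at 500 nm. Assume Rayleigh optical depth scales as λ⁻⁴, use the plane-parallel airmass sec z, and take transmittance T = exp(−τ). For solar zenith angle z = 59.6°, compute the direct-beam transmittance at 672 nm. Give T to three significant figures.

sec 59.6° = 1.9762.
τ = 0.0928 × (500/672)⁴ × 1.9762 = 0.0928 × 0.3065 × 1.9762 = 0.0562.
T = exp(−0.0562) = 0.9453.

0.945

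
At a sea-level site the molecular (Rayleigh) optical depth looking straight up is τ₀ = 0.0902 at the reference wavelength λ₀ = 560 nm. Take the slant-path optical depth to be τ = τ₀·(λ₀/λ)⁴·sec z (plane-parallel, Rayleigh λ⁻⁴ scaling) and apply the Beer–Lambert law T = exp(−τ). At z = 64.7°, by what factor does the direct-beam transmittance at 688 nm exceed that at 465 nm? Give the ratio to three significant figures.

1.42

Airmass: sec 64.7° = 2.3400.
τ(688 nm) = 0.0902 × (560/688)⁴ × 2.3400 = 0.0902 × 0.4389 × 2.3400 = 0.0926.
τ(465 nm) = 0.0902 × (560/465)⁴ × 2.3400 = 0.0902 × 2.1035 × 2.3400 = 0.4440.
T(688)/T(465) = exp(τ_B − τ_A) = exp(0.3513) = 1.4210.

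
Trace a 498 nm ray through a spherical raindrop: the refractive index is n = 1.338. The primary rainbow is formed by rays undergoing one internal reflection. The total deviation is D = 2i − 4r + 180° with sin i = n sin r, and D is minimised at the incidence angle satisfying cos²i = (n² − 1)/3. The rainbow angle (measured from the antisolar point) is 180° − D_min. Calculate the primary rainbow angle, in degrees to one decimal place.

cos²i = (1.79024 − 1)/3 = 0.26341; i = arccos(0.51324) = 59.120°.
sin r = sin 59.120°/1.338 = 0.64144; r = 39.899°.
D_min = 2·59.120° − 4·39.899° + 180° = 138.643°.
Rainbow angle = 180° − D_min = 41.357°.

41.4°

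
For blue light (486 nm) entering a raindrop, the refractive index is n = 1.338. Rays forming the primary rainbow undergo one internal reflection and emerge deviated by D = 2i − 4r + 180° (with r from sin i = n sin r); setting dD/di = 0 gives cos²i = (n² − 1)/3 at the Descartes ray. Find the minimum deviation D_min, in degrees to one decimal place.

cos²i = (1.79024 − 1)/3 = 0.26341; i = arccos(0.51324) = 59.120°.
sin r = sin 59.120°/1.338 = 0.64144; r = 39.899°.
D_min = 2·59.120° − 4·39.899° + 180° = 138.643°.

138.6°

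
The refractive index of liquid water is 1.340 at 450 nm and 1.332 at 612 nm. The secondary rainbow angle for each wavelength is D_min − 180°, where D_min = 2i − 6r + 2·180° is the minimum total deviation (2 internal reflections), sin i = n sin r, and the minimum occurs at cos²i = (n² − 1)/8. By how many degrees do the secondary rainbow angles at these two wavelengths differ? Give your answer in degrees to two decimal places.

At 450 nm (n = 1.340): cos²i = 0.09945 → i = 71.618°, r = 45.088°, D_min = 232.709°, rainbow angle = 52.709°.
At 612 nm (n = 1.332): cos²i = 0.09678 → i = 71.875°, r = 45.520°, D_min = 230.628°, rainbow angle = 50.628°.
Angular width = |52.709° − 50.628°| = 2.080°.

2.08°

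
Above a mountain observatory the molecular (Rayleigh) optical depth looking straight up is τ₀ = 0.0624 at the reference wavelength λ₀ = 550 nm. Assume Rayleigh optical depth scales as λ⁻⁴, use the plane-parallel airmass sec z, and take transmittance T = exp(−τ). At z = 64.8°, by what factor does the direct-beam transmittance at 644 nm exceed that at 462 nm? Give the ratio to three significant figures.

Airmass: sec 64.8° = 2.3486.
τ(644 nm) = 0.0624 × (550/644)⁴ × 2.3486 = 0.0624 × 0.5320 × 2.3486 = 0.0780.
τ(462 nm) = 0.0624 × (550/462)⁴ × 2.3486 = 0.0624 × 2.0086 × 2.3486 = 0.2944.
T(644)/T(462) = exp(τ_B − τ_A) = exp(0.2164) = 1.2416.

1.24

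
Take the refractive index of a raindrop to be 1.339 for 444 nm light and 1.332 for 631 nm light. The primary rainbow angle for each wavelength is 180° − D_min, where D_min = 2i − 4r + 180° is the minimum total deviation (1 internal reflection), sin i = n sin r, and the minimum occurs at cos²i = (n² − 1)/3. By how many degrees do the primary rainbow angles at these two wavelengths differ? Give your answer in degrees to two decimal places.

At 444 nm (n = 1.339): cos²i = 0.26431 → i = 59.062°, r = 39.834°, D_min = 138.786°, rainbow angle = 41.214°.
At 631 nm (n = 1.332): cos²i = 0.25807 → i = 59.469°, r = 40.290°, D_min = 137.776°, rainbow angle = 42.224°.
Angular width = |41.214° − 42.224°| = 1.010°.

1.01°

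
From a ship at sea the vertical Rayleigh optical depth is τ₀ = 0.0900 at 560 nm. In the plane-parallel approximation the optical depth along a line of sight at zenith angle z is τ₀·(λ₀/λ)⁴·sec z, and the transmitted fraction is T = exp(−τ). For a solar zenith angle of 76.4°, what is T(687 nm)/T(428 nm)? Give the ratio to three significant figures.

Airmass: sec 76.4° = 4.2527.
τ(687 nm) = 0.0900 × (560/687)⁴ × 4.2527 = 0.0900 × 0.4415 × 4.2527 = 0.1690.
τ(428 nm) = 0.0900 × (560/428)⁴ × 4.2527 = 0.0900 × 2.9307 × 4.2527 = 1.1217.
T(687)/T(428) = exp(τ_B − τ_A) = exp(0.9528) = 2.5928.

2.59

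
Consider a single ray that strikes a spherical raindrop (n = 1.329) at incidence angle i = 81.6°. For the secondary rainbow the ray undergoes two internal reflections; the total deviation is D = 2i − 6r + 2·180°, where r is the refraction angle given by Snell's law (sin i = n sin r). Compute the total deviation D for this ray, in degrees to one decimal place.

sin r = sin 81.6° / 1.329 = 0.9893/1.329 = 0.7444; r = 48.11°.
D = 2·81.6° − 6·48.11° + 2·180° = 163.20° − 288.63° + 360° = 234.57°.

234.6°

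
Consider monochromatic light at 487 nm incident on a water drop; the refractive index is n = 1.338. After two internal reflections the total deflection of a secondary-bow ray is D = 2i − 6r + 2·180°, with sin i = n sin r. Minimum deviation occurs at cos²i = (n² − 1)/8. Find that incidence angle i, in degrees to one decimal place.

71.7°

cos²i = (1.338² − 1)/8 = (1.79024 − 1)/8 = 0.09878.
cos i = 0.31429, so i = 71.682°.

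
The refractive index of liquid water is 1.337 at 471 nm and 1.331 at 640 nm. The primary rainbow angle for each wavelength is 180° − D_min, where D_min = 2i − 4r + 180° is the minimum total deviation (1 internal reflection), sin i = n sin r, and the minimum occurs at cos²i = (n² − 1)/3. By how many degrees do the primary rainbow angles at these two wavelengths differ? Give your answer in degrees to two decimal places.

0.87°

At 471 nm (n = 1.337): cos²i = 0.26252 → i = 59.178°, r = 39.964°, D_min = 138.500°, rainbow angle = 41.500°.
At 640 nm (n = 1.331): cos²i = 0.25719 → i = 59.527°, r = 40.356°, D_min = 137.630°, rainbow angle = 42.370°.
Angular width = |41.500° − 42.370°| = 0.870°.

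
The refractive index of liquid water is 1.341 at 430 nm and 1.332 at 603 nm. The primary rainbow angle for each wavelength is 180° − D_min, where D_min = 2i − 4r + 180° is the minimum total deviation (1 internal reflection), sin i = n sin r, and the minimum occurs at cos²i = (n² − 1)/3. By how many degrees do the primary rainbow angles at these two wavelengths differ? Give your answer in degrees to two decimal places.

1.29°

At 430 nm (n = 1.341): cos²i = 0.26609 → i = 58.946°, r = 39.705°, D_min = 139.071°, rainbow angle = 40.929°.
At 603 nm (n = 1.332): cos²i = 0.25807 → i = 59.469°, r = 40.290°, D_min = 137.776°, rainbow angle = 42.224°.
Angular width = |40.929° − 42.224°| = 1.295°.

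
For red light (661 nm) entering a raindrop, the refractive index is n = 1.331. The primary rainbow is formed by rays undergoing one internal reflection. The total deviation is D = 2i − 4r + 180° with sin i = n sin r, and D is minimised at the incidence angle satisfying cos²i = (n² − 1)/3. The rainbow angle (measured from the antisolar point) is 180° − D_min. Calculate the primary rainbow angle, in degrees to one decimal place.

cos²i = (1.77156 − 1)/3 = 0.25719; i = arccos(0.50714) = 59.527°.
sin r = sin 59.527°/1.331 = 0.64753; r = 40.356°.
D_min = 2·59.527° − 4·40.356° + 180° = 137.630°.
Rainbow angle = 180° − D_min = 42.370°.

42.4°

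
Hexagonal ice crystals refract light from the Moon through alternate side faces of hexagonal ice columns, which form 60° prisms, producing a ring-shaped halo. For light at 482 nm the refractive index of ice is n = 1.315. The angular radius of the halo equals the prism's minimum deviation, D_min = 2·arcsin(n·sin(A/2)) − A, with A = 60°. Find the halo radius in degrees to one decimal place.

22.2°

n·sin(A/2) = 1.315 × sin 30° = 1.315 × 0.5000 = 0.6575.
D_min = 2·arcsin(0.6575) − 60° = 2 × 41.109° − 60° = 22.219°.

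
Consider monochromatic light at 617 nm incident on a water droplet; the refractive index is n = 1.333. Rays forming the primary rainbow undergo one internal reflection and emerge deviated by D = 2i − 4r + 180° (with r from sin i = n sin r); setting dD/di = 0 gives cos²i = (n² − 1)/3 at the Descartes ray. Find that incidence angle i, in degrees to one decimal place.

cos²i = (1.333² − 1)/3 = (1.77689 − 1)/3 = 0.25896.
cos i = 0.50888, so i = 59.410°.

59.4°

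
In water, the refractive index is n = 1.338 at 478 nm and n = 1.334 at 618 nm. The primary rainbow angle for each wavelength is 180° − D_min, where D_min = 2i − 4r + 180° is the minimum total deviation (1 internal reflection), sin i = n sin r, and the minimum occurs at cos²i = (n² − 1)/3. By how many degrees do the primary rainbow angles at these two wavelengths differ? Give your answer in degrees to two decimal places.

At 478 nm (n = 1.338): cos²i = 0.26341 → i = 59.120°, r = 39.899°, D_min = 138.643°, rainbow angle = 41.357°.
At 618 nm (n = 1.334): cos²i = 0.25985 → i = 59.352°, r = 40.159°, D_min = 138.067°, rainbow angle = 41.933°.
Angular width = |41.357° − 41.933°| = 0.576°.

0.58°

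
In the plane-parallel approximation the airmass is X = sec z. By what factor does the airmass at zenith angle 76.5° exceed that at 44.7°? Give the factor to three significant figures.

X(76.5°)/X(44.7°) = sec 76.5° / sec 44.7° = cos 44.7° / cos 76.5° = 0.7108/0.2334 = 3.0448.

3.04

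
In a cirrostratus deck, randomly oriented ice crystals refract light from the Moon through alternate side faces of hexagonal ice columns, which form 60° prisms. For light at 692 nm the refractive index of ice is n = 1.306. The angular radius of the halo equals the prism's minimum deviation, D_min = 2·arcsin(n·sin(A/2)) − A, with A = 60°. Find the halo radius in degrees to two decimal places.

21.54°

n·sin(A/2) = 1.306 × sin 30° = 1.306 × 0.5000 = 0.6530.
D_min = 2·arcsin(0.6530) − 60° = 2 × 40.768° − 60° = 21.536°.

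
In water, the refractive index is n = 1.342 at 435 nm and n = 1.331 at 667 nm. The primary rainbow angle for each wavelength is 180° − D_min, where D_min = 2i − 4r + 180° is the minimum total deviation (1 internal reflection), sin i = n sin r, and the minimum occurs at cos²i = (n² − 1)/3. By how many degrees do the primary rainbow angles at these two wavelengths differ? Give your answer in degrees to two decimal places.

1.58°

At 435 nm (n = 1.342): cos²i = 0.26699 → i = 58.888°, r = 39.641°, D_min = 139.213°, rainbow angle = 40.787°.
At 667 nm (n = 1.331): cos²i = 0.25719 → i = 59.527°, r = 40.356°, D_min = 137.630°, rainbow angle = 42.370°.
Angular width = |40.787° − 42.370°| = 1.583°.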